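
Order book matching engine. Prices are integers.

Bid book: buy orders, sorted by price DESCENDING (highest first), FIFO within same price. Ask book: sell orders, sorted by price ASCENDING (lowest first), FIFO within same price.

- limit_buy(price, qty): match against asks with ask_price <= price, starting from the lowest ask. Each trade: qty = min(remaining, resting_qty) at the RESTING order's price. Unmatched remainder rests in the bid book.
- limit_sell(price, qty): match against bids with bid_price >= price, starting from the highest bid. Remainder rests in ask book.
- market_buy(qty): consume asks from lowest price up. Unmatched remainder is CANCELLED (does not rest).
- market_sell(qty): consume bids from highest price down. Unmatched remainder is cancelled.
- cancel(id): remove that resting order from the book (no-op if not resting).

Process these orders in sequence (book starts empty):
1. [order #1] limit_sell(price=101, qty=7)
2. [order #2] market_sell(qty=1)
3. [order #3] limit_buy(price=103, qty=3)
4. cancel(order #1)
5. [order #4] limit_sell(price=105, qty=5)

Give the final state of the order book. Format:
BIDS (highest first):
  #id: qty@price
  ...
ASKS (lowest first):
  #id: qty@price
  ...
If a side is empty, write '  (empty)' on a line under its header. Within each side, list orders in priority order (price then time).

After op 1 [order #1] limit_sell(price=101, qty=7): fills=none; bids=[-] asks=[#1:7@101]
After op 2 [order #2] market_sell(qty=1): fills=none; bids=[-] asks=[#1:7@101]
After op 3 [order #3] limit_buy(price=103, qty=3): fills=#3x#1:3@101; bids=[-] asks=[#1:4@101]
After op 4 cancel(order #1): fills=none; bids=[-] asks=[-]
After op 5 [order #4] limit_sell(price=105, qty=5): fills=none; bids=[-] asks=[#4:5@105]

Answer: BIDS (highest first):
  (empty)
ASKS (lowest first):
  #4: 5@105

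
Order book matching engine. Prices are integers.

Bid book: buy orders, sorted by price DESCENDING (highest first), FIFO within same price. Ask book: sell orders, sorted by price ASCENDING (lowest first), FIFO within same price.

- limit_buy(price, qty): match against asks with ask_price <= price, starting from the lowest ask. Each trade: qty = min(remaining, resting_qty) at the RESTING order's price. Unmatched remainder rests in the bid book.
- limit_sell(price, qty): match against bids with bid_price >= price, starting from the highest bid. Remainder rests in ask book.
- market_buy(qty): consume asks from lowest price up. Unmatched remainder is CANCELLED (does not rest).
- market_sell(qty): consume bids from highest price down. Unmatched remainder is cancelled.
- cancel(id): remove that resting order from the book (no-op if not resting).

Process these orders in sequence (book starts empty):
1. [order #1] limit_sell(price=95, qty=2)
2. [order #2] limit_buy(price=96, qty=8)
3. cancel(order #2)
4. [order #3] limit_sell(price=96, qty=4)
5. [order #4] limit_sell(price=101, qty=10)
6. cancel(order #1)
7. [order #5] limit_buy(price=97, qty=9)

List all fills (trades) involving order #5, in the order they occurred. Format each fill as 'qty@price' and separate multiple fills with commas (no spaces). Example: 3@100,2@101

After op 1 [order #1] limit_sell(price=95, qty=2): fills=none; bids=[-] asks=[#1:2@95]
After op 2 [order #2] limit_buy(price=96, qty=8): fills=#2x#1:2@95; bids=[#2:6@96] asks=[-]
After op 3 cancel(order #2): fills=none; bids=[-] asks=[-]
After op 4 [order #3] limit_sell(price=96, qty=4): fills=none; bids=[-] asks=[#3:4@96]
After op 5 [order #4] limit_sell(price=101, qty=10): fills=none; bids=[-] asks=[#3:4@96 #4:10@101]
After op 6 cancel(order #1): fills=none; bids=[-] asks=[#3:4@96 #4:10@101]
After op 7 [order #5] limit_buy(price=97, qty=9): fills=#5x#3:4@96; bids=[#5:5@97] asks=[#4:10@101]

Answer: 4@96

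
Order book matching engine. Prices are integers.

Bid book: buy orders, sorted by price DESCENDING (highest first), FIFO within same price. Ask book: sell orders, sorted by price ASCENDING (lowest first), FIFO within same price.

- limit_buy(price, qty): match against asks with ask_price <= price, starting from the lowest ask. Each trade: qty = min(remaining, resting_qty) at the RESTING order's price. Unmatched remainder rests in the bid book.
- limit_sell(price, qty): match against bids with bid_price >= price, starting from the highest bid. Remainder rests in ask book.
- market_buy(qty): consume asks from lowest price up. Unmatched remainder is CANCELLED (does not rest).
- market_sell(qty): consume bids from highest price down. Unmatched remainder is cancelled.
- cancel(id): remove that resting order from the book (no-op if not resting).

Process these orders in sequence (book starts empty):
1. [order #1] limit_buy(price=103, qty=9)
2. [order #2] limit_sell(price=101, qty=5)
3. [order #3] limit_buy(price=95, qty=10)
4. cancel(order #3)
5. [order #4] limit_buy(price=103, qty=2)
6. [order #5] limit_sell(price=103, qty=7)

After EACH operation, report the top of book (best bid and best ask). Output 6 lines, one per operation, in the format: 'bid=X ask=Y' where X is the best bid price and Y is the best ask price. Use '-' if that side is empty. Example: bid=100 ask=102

Answer: bid=103 ask=-
bid=103 ask=-
bid=103 ask=-
bid=103 ask=-
bid=103 ask=-
bid=- ask=103

Derivation:
After op 1 [order #1] limit_buy(price=103, qty=9): fills=none; bids=[#1:9@103] asks=[-]
After op 2 [order #2] limit_sell(price=101, qty=5): fills=#1x#2:5@103; bids=[#1:4@103] asks=[-]
After op 3 [order #3] limit_buy(price=95, qty=10): fills=none; bids=[#1:4@103 #3:10@95] asks=[-]
After op 4 cancel(order #3): fills=none; bids=[#1:4@103] asks=[-]
After op 5 [order #4] limit_buy(price=103, qty=2): fills=none; bids=[#1:4@103 #4:2@103] asks=[-]
After op 6 [order #5] limit_sell(price=103, qty=7): fills=#1x#5:4@103 #4x#5:2@103; bids=[-] asks=[#5:1@103]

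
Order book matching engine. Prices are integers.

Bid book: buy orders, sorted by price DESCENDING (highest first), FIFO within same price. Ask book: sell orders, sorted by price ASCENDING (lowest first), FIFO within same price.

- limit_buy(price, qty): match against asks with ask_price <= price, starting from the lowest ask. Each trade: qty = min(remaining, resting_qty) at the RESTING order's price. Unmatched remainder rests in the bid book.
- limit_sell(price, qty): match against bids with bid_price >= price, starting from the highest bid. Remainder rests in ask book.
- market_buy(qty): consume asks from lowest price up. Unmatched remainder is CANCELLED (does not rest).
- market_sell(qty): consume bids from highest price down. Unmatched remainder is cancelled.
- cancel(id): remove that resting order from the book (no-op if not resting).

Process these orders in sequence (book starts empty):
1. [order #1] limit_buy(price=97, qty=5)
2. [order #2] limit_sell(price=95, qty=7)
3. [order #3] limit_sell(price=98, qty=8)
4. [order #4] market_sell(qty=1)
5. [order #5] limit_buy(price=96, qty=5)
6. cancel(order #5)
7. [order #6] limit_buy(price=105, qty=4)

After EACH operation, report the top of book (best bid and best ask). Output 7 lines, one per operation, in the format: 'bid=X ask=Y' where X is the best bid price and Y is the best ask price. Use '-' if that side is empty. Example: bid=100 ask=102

After op 1 [order #1] limit_buy(price=97, qty=5): fills=none; bids=[#1:5@97] asks=[-]
After op 2 [order #2] limit_sell(price=95, qty=7): fills=#1x#2:5@97; bids=[-] asks=[#2:2@95]
After op 3 [order #3] limit_sell(price=98, qty=8): fills=none; bids=[-] asks=[#2:2@95 #3:8@98]
After op 4 [order #4] market_sell(qty=1): fills=none; bids=[-] asks=[#2:2@95 #3:8@98]
After op 5 [order #5] limit_buy(price=96, qty=5): fills=#5x#2:2@95; bids=[#5:3@96] asks=[#3:8@98]
After op 6 cancel(order #5): fills=none; bids=[-] asks=[#3:8@98]
After op 7 [order #6] limit_buy(price=105, qty=4): fills=#6x#3:4@98; bids=[-] asks=[#3:4@98]

Answer: bid=97 ask=-
bid=- ask=95
bid=- ask=95
bid=- ask=95
bid=96 ask=98
bid=- ask=98
bid=- ask=98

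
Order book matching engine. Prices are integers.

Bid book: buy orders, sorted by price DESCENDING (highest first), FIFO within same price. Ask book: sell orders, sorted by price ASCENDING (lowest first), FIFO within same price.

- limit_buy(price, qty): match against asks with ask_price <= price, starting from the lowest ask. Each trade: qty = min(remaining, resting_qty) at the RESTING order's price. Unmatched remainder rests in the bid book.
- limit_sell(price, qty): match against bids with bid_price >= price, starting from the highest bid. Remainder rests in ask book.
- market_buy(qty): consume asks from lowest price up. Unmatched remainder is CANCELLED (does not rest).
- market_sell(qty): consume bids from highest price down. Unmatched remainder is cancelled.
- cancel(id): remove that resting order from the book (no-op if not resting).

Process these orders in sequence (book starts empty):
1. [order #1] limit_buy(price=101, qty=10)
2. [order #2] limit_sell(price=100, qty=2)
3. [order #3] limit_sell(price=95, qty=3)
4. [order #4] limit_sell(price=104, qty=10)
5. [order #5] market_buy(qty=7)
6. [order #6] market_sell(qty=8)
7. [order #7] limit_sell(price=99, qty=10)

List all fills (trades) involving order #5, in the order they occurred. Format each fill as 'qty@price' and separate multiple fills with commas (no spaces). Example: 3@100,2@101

Answer: 7@104

Derivation:
After op 1 [order #1] limit_buy(price=101, qty=10): fills=none; bids=[#1:10@101] asks=[-]
After op 2 [order #2] limit_sell(price=100, qty=2): fills=#1x#2:2@101; bids=[#1:8@101] asks=[-]
After op 3 [order #3] limit_sell(price=95, qty=3): fills=#1x#3:3@101; bids=[#1:5@101] asks=[-]
After op 4 [order #4] limit_sell(price=104, qty=10): fills=none; bids=[#1:5@101] asks=[#4:10@104]
After op 5 [order #5] market_buy(qty=7): fills=#5x#4:7@104; bids=[#1:5@101] asks=[#4:3@104]
After op 6 [order #6] market_sell(qty=8): fills=#1x#6:5@101; bids=[-] asks=[#4:3@104]
After op 7 [order #7] limit_sell(price=99, qty=10): fills=none; bids=[-] asks=[#7:10@99 #4:3@104]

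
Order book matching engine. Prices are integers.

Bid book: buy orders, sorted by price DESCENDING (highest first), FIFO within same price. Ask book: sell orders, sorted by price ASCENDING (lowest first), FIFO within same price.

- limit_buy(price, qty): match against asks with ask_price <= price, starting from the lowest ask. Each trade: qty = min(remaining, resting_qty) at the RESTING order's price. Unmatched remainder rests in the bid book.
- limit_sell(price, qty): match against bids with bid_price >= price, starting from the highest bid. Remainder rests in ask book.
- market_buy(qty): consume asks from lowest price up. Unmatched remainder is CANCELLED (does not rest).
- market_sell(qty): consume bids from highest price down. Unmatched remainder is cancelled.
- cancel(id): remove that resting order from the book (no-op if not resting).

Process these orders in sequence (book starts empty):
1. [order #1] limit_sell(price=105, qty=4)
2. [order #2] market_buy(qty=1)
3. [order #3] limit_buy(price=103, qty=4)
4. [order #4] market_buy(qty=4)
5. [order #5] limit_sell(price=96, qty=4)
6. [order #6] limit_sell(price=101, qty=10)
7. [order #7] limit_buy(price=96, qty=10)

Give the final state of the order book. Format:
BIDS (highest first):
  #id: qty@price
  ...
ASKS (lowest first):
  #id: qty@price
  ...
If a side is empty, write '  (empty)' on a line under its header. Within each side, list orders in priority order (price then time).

After op 1 [order #1] limit_sell(price=105, qty=4): fills=none; bids=[-] asks=[#1:4@105]
After op 2 [order #2] market_buy(qty=1): fills=#2x#1:1@105; bids=[-] asks=[#1:3@105]
After op 3 [order #3] limit_buy(price=103, qty=4): fills=none; bids=[#3:4@103] asks=[#1:3@105]
After op 4 [order #4] market_buy(qty=4): fills=#4x#1:3@105; bids=[#3:4@103] asks=[-]
After op 5 [order #5] limit_sell(price=96, qty=4): fills=#3x#5:4@103; bids=[-] asks=[-]
After op 6 [order #6] limit_sell(price=101, qty=10): fills=none; bids=[-] asks=[#6:10@101]
After op 7 [order #7] limit_buy(price=96, qty=10): fills=none; bids=[#7:10@96] asks=[#6:10@101]

Answer: BIDS (highest first):
  #7: 10@96
ASKS (lowest first):
  #6: 10@101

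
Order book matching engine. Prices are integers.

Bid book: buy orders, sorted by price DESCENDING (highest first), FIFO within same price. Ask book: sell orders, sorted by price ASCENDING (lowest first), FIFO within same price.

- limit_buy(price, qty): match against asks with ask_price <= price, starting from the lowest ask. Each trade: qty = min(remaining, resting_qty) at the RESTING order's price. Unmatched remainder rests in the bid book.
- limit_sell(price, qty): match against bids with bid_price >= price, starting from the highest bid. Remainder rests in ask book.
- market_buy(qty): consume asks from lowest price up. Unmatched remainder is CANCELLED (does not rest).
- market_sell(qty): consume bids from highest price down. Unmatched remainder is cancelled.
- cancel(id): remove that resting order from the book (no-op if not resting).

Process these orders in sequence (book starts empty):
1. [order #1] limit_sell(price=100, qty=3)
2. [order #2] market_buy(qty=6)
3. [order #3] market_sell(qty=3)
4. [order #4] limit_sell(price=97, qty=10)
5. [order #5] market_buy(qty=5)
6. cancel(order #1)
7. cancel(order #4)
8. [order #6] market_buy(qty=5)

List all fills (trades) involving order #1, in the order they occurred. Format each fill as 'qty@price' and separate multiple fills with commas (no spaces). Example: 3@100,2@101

Answer: 3@100

Derivation:
After op 1 [order #1] limit_sell(price=100, qty=3): fills=none; bids=[-] asks=[#1:3@100]
After op 2 [order #2] market_buy(qty=6): fills=#2x#1:3@100; bids=[-] asks=[-]
After op 3 [order #3] market_sell(qty=3): fills=none; bids=[-] asks=[-]
After op 4 [order #4] limit_sell(price=97, qty=10): fills=none; bids=[-] asks=[#4:10@97]
After op 5 [order #5] market_buy(qty=5): fills=#5x#4:5@97; bids=[-] asks=[#4:5@97]
After op 6 cancel(order #1): fills=none; bids=[-] asks=[#4:5@97]
After op 7 cancel(order #4): fills=none; bids=[-] asks=[-]
After op 8 [order #6] market_buy(qty=5): fills=none; bids=[-] asks=[-]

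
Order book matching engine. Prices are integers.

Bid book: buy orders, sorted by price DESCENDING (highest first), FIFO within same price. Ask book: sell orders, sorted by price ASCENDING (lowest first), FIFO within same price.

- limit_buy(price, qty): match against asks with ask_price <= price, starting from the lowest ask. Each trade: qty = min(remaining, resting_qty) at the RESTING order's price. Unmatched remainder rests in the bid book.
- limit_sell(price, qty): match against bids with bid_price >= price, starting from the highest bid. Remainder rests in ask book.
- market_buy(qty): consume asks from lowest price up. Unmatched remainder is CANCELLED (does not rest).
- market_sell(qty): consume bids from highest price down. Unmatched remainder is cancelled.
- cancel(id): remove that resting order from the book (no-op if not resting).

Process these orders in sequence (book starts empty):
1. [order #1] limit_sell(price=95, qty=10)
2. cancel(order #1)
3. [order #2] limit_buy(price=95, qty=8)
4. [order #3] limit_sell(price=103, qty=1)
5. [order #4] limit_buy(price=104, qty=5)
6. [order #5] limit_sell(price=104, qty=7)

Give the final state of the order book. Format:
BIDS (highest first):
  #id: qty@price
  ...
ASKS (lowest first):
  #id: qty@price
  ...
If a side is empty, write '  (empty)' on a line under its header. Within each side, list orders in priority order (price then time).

Answer: BIDS (highest first):
  #2: 8@95
ASKS (lowest first):
  #5: 3@104

Derivation:
After op 1 [order #1] limit_sell(price=95, qty=10): fills=none; bids=[-] asks=[#1:10@95]
After op 2 cancel(order #1): fills=none; bids=[-] asks=[-]
After op 3 [order #2] limit_buy(price=95, qty=8): fills=none; bids=[#2:8@95] asks=[-]
After op 4 [order #3] limit_sell(price=103, qty=1): fills=none; bids=[#2:8@95] asks=[#3:1@103]
After op 5 [order #4] limit_buy(price=104, qty=5): fills=#4x#3:1@103; bids=[#4:4@104 #2:8@95] asks=[-]
After op 6 [order #5] limit_sell(price=104, qty=7): fills=#4x#5:4@104; bids=[#2:8@95] asks=[#5:3@104]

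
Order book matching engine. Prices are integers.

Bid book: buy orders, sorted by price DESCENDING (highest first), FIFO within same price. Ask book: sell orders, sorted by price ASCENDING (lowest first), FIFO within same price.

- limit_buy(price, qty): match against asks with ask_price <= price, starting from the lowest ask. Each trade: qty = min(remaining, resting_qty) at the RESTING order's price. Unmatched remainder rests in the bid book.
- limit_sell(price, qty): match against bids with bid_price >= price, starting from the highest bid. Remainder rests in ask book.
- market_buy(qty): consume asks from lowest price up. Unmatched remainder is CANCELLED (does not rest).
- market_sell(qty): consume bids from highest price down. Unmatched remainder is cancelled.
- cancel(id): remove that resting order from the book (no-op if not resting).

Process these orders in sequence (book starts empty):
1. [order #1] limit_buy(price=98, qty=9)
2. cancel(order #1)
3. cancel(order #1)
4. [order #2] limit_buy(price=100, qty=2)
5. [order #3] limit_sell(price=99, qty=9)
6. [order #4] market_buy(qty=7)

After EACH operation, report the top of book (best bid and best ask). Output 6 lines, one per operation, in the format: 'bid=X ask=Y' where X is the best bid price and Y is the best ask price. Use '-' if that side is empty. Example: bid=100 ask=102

After op 1 [order #1] limit_buy(price=98, qty=9): fills=none; bids=[#1:9@98] asks=[-]
After op 2 cancel(order #1): fills=none; bids=[-] asks=[-]
After op 3 cancel(order #1): fills=none; bids=[-] asks=[-]
After op 4 [order #2] limit_buy(price=100, qty=2): fills=none; bids=[#2:2@100] asks=[-]
After op 5 [order #3] limit_sell(price=99, qty=9): fills=#2x#3:2@100; bids=[-] asks=[#3:7@99]
After op 6 [order #4] market_buy(qty=7): fills=#4x#3:7@99; bids=[-] asks=[-]

Answer: bid=98 ask=-
bid=- ask=-
bid=- ask=-
bid=100 ask=-
bid=- ask=99
bid=- ask=-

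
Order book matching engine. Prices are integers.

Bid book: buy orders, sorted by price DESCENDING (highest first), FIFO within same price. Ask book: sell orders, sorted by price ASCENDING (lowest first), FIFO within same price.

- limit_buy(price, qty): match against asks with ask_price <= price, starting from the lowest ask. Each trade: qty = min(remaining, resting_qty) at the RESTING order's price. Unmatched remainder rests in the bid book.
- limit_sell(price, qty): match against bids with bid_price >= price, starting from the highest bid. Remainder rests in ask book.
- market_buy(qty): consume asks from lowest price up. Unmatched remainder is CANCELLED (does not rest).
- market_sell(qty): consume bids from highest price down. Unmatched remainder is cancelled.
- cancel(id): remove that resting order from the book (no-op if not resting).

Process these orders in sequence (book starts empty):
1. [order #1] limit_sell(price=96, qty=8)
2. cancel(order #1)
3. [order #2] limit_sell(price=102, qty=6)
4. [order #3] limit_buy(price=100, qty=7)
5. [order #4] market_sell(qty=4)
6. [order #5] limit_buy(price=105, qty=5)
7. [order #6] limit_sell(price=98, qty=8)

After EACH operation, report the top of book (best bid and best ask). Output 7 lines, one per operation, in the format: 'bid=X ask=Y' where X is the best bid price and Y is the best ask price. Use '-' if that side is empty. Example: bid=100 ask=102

After op 1 [order #1] limit_sell(price=96, qty=8): fills=none; bids=[-] asks=[#1:8@96]
After op 2 cancel(order #1): fills=none; bids=[-] asks=[-]
After op 3 [order #2] limit_sell(price=102, qty=6): fills=none; bids=[-] asks=[#2:6@102]
After op 4 [order #3] limit_buy(price=100, qty=7): fills=none; bids=[#3:7@100] asks=[#2:6@102]
After op 5 [order #4] market_sell(qty=4): fills=#3x#4:4@100; bids=[#3:3@100] asks=[#2:6@102]
After op 6 [order #5] limit_buy(price=105, qty=5): fills=#5x#2:5@102; bids=[#3:3@100] asks=[#2:1@102]
After op 7 [order #6] limit_sell(price=98, qty=8): fills=#3x#6:3@100; bids=[-] asks=[#6:5@98 #2:1@102]

Answer: bid=- ask=96
bid=- ask=-
bid=- ask=102
bid=100 ask=102
bid=100 ask=102
bid=100 ask=102
bid=- ask=98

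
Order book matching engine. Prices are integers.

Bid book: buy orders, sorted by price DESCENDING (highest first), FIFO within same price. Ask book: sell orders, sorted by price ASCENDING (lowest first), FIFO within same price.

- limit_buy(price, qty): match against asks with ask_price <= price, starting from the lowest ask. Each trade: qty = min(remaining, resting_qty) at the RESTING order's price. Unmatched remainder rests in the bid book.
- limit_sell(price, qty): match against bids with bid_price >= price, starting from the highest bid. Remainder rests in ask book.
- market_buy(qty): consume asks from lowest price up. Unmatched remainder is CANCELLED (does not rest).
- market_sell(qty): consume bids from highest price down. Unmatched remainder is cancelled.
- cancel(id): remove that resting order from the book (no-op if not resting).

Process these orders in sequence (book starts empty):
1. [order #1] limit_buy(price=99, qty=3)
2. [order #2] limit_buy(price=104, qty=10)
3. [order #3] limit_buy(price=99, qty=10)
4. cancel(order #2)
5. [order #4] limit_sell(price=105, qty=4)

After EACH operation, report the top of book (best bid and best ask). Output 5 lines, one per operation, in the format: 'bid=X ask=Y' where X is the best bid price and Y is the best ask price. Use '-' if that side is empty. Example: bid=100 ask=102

Answer: bid=99 ask=-
bid=104 ask=-
bid=104 ask=-
bid=99 ask=-
bid=99 ask=105

Derivation:
After op 1 [order #1] limit_buy(price=99, qty=3): fills=none; bids=[#1:3@99] asks=[-]
After op 2 [order #2] limit_buy(price=104, qty=10): fills=none; bids=[#2:10@104 #1:3@99] asks=[-]
After op 3 [order #3] limit_buy(price=99, qty=10): fills=none; bids=[#2:10@104 #1:3@99 #3:10@99] asks=[-]
After op 4 cancel(order #2): fills=none; bids=[#1:3@99 #3:10@99] asks=[-]
After op 5 [order #4] limit_sell(price=105, qty=4): fills=none; bids=[#1:3@99 #3:10@99] asks=[#4:4@105]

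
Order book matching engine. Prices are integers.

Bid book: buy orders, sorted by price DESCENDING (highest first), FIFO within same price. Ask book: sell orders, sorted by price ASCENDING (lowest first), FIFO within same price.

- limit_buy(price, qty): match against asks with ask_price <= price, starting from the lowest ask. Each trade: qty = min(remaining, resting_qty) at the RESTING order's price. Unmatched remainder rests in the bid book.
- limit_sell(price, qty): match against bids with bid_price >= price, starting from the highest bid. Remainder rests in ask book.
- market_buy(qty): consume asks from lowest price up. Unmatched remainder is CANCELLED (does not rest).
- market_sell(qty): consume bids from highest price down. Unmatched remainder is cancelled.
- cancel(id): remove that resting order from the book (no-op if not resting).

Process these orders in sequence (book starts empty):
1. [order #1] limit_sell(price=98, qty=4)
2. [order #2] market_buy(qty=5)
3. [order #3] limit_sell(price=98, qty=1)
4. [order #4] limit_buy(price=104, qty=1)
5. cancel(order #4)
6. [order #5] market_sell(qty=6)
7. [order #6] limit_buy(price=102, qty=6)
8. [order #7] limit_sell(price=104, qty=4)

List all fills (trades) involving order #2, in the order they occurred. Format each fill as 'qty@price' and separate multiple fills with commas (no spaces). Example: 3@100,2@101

After op 1 [order #1] limit_sell(price=98, qty=4): fills=none; bids=[-] asks=[#1:4@98]
After op 2 [order #2] market_buy(qty=5): fills=#2x#1:4@98; bids=[-] asks=[-]
After op 3 [order #3] limit_sell(price=98, qty=1): fills=none; bids=[-] asks=[#3:1@98]
After op 4 [order #4] limit_buy(price=104, qty=1): fills=#4x#3:1@98; bids=[-] asks=[-]
After op 5 cancel(order #4): fills=none; bids=[-] asks=[-]
After op 6 [order #5] market_sell(qty=6): fills=none; bids=[-] asks=[-]
After op 7 [order #6] limit_buy(price=102, qty=6): fills=none; bids=[#6:6@102] asks=[-]
After op 8 [order #7] limit_sell(price=104, qty=4): fills=none; bids=[#6:6@102] asks=[#7:4@104]

Answer: 4@98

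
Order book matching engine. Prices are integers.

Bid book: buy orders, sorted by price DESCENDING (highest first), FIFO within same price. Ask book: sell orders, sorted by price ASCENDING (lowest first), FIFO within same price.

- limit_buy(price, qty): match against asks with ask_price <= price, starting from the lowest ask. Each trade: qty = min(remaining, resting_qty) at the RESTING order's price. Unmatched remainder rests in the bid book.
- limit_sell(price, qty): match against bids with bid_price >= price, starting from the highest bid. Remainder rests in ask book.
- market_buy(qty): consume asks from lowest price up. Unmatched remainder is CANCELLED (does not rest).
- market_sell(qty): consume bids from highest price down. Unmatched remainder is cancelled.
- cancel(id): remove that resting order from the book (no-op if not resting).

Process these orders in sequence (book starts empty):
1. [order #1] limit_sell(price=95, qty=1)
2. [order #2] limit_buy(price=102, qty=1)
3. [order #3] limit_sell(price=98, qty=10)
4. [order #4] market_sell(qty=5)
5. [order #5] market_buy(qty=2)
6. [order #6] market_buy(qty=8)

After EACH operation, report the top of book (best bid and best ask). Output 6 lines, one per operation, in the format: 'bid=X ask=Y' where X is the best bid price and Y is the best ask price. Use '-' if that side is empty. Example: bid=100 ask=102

Answer: bid=- ask=95
bid=- ask=-
bid=- ask=98
bid=- ask=98
bid=- ask=98
bid=- ask=-

Derivation:
After op 1 [order #1] limit_sell(price=95, qty=1): fills=none; bids=[-] asks=[#1:1@95]
After op 2 [order #2] limit_buy(price=102, qty=1): fills=#2x#1:1@95; bids=[-] asks=[-]
After op 3 [order #3] limit_sell(price=98, qty=10): fills=none; bids=[-] asks=[#3:10@98]
After op 4 [order #4] market_sell(qty=5): fills=none; bids=[-] asks=[#3:10@98]
After op 5 [order #5] market_buy(qty=2): fills=#5x#3:2@98; bids=[-] asks=[#3:8@98]
After op 6 [order #6] market_buy(qty=8): fills=#6x#3:8@98; bids=[-] asks=[-]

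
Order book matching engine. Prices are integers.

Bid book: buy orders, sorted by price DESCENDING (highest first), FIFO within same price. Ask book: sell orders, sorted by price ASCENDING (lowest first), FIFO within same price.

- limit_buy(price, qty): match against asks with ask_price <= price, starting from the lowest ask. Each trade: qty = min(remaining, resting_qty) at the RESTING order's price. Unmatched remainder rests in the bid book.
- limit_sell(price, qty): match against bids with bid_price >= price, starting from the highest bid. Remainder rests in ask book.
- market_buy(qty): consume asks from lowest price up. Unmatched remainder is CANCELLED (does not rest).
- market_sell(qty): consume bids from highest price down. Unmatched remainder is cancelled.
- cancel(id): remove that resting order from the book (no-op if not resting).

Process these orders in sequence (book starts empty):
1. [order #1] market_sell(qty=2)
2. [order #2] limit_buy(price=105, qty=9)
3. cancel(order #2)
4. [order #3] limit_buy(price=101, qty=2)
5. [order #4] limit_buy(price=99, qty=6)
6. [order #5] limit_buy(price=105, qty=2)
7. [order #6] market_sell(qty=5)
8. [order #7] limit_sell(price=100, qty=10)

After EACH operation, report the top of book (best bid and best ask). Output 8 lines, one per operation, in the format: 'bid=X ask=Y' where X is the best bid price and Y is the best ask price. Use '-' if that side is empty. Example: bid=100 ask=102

Answer: bid=- ask=-
bid=105 ask=-
bid=- ask=-
bid=101 ask=-
bid=101 ask=-
bid=105 ask=-
bid=99 ask=-
bid=99 ask=100

Derivation:
After op 1 [order #1] market_sell(qty=2): fills=none; bids=[-] asks=[-]
After op 2 [order #2] limit_buy(price=105, qty=9): fills=none; bids=[#2:9@105] asks=[-]
After op 3 cancel(order #2): fills=none; bids=[-] asks=[-]
After op 4 [order #3] limit_buy(price=101, qty=2): fills=none; bids=[#3:2@101] asks=[-]
After op 5 [order #4] limit_buy(price=99, qty=6): fills=none; bids=[#3:2@101 #4:6@99] asks=[-]
After op 6 [order #5] limit_buy(price=105, qty=2): fills=none; bids=[#5:2@105 #3:2@101 #4:6@99] asks=[-]
After op 7 [order #6] market_sell(qty=5): fills=#5x#6:2@105 #3x#6:2@101 #4x#6:1@99; bids=[#4:5@99] asks=[-]
After op 8 [order #7] limit_sell(price=100, qty=10): fills=none; bids=[#4:5@99] asks=[#7:10@100]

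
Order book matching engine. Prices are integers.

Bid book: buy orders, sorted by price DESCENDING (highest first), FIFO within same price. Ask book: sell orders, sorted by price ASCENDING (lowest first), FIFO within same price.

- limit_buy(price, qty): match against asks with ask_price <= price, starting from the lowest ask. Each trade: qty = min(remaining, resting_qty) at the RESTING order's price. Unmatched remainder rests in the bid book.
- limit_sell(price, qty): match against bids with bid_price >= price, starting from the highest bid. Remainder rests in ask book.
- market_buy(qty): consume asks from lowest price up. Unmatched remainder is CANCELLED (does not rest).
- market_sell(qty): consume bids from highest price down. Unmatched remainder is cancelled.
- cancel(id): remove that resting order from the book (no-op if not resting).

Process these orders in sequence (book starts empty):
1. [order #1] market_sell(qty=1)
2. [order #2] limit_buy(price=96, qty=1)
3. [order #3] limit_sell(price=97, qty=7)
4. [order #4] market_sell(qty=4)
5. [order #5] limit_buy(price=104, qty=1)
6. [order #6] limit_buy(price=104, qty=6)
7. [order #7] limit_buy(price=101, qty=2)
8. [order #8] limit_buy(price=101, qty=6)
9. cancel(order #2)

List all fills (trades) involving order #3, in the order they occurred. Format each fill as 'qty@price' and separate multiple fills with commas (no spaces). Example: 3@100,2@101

Answer: 1@97,6@97

Derivation:
After op 1 [order #1] market_sell(qty=1): fills=none; bids=[-] asks=[-]
After op 2 [order #2] limit_buy(price=96, qty=1): fills=none; bids=[#2:1@96] asks=[-]
After op 3 [order #3] limit_sell(price=97, qty=7): fills=none; bids=[#2:1@96] asks=[#3:7@97]
After op 4 [order #4] market_sell(qty=4): fills=#2x#4:1@96; bids=[-] asks=[#3:7@97]
After op 5 [order #5] limit_buy(price=104, qty=1): fills=#5x#3:1@97; bids=[-] asks=[#3:6@97]
After op 6 [order #6] limit_buy(price=104, qty=6): fills=#6x#3:6@97; bids=[-] asks=[-]
After op 7 [order #7] limit_buy(price=101, qty=2): fills=none; bids=[#7:2@101] asks=[-]
After op 8 [order #8] limit_buy(price=101, qty=6): fills=none; bids=[#7:2@101 #8:6@101] asks=[-]
After op 9 cancel(order #2): fills=none; bids=[#7:2@101 #8:6@101] asks=[-]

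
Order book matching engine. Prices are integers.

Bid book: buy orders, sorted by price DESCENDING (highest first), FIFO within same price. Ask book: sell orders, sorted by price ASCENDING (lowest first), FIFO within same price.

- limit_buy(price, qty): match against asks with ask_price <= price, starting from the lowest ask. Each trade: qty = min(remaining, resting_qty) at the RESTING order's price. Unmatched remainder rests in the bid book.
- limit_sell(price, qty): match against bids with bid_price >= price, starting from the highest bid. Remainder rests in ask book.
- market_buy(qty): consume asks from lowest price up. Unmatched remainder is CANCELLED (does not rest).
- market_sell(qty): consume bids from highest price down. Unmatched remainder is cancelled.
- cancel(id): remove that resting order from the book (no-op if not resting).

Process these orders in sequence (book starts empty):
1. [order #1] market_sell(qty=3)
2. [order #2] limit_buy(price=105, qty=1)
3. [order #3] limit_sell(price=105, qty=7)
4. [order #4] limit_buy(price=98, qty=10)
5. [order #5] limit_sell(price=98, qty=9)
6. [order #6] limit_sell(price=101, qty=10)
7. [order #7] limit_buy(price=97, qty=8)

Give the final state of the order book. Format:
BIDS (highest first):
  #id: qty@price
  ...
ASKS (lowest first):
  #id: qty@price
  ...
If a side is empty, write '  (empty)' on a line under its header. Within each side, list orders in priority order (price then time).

After op 1 [order #1] market_sell(qty=3): fills=none; bids=[-] asks=[-]
After op 2 [order #2] limit_buy(price=105, qty=1): fills=none; bids=[#2:1@105] asks=[-]
After op 3 [order #3] limit_sell(price=105, qty=7): fills=#2x#3:1@105; bids=[-] asks=[#3:6@105]
After op 4 [order #4] limit_buy(price=98, qty=10): fills=none; bids=[#4:10@98] asks=[#3:6@105]
After op 5 [order #5] limit_sell(price=98, qty=9): fills=#4x#5:9@98; bids=[#4:1@98] asks=[#3:6@105]
After op 6 [order #6] limit_sell(price=101, qty=10): fills=none; bids=[#4:1@98] asks=[#6:10@101 #3:6@105]
After op 7 [order #7] limit_buy(price=97, qty=8): fills=none; bids=[#4:1@98 #7:8@97] asks=[#6:10@101 #3:6@105]

Answer: BIDS (highest first):
  #4: 1@98
  #7: 8@97
ASKS (lowest first):
  #6: 10@101
  #3: 6@105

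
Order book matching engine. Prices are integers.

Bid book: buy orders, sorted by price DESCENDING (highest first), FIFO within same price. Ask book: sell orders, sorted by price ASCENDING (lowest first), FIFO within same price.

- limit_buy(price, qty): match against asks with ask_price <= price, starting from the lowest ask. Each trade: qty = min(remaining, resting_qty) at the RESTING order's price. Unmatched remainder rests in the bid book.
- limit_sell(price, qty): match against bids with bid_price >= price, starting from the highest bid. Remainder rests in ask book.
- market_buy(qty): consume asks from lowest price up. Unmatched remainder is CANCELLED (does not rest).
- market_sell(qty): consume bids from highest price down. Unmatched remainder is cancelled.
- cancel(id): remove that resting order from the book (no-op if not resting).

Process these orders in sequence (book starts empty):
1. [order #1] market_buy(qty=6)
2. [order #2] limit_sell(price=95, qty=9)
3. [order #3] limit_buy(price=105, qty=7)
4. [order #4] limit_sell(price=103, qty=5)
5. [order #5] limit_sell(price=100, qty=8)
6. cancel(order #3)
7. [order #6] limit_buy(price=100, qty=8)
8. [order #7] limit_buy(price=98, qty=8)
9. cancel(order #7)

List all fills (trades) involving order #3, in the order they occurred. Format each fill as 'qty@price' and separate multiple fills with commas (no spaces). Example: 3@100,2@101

After op 1 [order #1] market_buy(qty=6): fills=none; bids=[-] asks=[-]
After op 2 [order #2] limit_sell(price=95, qty=9): fills=none; bids=[-] asks=[#2:9@95]
After op 3 [order #3] limit_buy(price=105, qty=7): fills=#3x#2:7@95; bids=[-] asks=[#2:2@95]
After op 4 [order #4] limit_sell(price=103, qty=5): fills=none; bids=[-] asks=[#2:2@95 #4:5@103]
After op 5 [order #5] limit_sell(price=100, qty=8): fills=none; bids=[-] asks=[#2:2@95 #5:8@100 #4:5@103]
After op 6 cancel(order #3): fills=none; bids=[-] asks=[#2:2@95 #5:8@100 #4:5@103]
After op 7 [order #6] limit_buy(price=100, qty=8): fills=#6x#2:2@95 #6x#5:6@100; bids=[-] asks=[#5:2@100 #4:5@103]
After op 8 [order #7] limit_buy(price=98, qty=8): fills=none; bids=[#7:8@98] asks=[#5:2@100 #4:5@103]
After op 9 cancel(order #7): fills=none; bids=[-] asks=[#5:2@100 #4:5@103]

Answer: 7@95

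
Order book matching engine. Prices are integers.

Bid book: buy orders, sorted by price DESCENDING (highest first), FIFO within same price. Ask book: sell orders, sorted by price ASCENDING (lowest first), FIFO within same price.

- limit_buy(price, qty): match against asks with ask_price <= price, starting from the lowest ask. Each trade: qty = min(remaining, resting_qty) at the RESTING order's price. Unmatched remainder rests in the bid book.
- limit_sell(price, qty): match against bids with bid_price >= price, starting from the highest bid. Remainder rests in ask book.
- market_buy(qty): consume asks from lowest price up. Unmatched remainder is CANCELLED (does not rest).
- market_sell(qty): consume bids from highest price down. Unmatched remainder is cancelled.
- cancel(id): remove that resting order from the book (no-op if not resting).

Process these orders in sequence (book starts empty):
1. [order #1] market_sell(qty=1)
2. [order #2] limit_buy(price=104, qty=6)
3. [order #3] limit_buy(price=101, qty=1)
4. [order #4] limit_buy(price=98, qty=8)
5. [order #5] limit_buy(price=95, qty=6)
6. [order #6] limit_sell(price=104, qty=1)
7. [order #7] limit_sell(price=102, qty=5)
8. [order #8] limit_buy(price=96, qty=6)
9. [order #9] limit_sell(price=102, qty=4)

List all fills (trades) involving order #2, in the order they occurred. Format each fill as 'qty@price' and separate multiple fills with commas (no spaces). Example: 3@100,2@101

After op 1 [order #1] market_sell(qty=1): fills=none; bids=[-] asks=[-]
After op 2 [order #2] limit_buy(price=104, qty=6): fills=none; bids=[#2:6@104] asks=[-]
After op 3 [order #3] limit_buy(price=101, qty=1): fills=none; bids=[#2:6@104 #3:1@101] asks=[-]
After op 4 [order #4] limit_buy(price=98, qty=8): fills=none; bids=[#2:6@104 #3:1@101 #4:8@98] asks=[-]
After op 5 [order #5] limit_buy(price=95, qty=6): fills=none; bids=[#2:6@104 #3:1@101 #4:8@98 #5:6@95] asks=[-]
After op 6 [order #6] limit_sell(price=104, qty=1): fills=#2x#6:1@104; bids=[#2:5@104 #3:1@101 #4:8@98 #5:6@95] asks=[-]
After op 7 [order #7] limit_sell(price=102, qty=5): fills=#2x#7:5@104; bids=[#3:1@101 #4:8@98 #5:6@95] asks=[-]
After op 8 [order #8] limit_buy(price=96, qty=6): fills=none; bids=[#3:1@101 #4:8@98 #8:6@96 #5:6@95] asks=[-]
After op 9 [order #9] limit_sell(price=102, qty=4): fills=none; bids=[#3:1@101 #4:8@98 #8:6@96 #5:6@95] asks=[#9:4@102]

Answer: 1@104,5@104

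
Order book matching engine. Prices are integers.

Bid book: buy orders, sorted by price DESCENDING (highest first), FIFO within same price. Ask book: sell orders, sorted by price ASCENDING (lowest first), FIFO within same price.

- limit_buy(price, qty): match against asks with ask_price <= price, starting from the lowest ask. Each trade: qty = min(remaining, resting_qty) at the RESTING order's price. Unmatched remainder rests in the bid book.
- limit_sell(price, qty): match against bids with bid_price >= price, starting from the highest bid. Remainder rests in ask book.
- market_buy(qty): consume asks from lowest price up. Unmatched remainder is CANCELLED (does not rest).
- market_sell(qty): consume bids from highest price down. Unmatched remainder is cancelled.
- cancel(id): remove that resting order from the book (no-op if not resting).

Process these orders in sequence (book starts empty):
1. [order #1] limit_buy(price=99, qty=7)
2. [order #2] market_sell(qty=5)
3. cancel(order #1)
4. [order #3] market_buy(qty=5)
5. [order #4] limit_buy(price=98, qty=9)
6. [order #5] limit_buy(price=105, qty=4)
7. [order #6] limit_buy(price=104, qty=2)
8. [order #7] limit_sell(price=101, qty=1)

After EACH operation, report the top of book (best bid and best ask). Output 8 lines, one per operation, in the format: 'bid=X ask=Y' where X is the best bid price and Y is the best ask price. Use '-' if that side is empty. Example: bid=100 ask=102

After op 1 [order #1] limit_buy(price=99, qty=7): fills=none; bids=[#1:7@99] asks=[-]
After op 2 [order #2] market_sell(qty=5): fills=#1x#2:5@99; bids=[#1:2@99] asks=[-]
After op 3 cancel(order #1): fills=none; bids=[-] asks=[-]
After op 4 [order #3] market_buy(qty=5): fills=none; bids=[-] asks=[-]
After op 5 [order #4] limit_buy(price=98, qty=9): fills=none; bids=[#4:9@98] asks=[-]
After op 6 [order #5] limit_buy(price=105, qty=4): fills=none; bids=[#5:4@105 #4:9@98] asks=[-]
After op 7 [order #6] limit_buy(price=104, qty=2): fills=none; bids=[#5:4@105 #6:2@104 #4:9@98] asks=[-]
After op 8 [order #7] limit_sell(price=101, qty=1): fills=#5x#7:1@105; bids=[#5:3@105 #6:2@104 #4:9@98] asks=[-]

Answer: bid=99 ask=-
bid=99 ask=-
bid=- ask=-
bid=- ask=-
bid=98 ask=-
bid=105 ask=-
bid=105 ask=-
bid=105 ask=-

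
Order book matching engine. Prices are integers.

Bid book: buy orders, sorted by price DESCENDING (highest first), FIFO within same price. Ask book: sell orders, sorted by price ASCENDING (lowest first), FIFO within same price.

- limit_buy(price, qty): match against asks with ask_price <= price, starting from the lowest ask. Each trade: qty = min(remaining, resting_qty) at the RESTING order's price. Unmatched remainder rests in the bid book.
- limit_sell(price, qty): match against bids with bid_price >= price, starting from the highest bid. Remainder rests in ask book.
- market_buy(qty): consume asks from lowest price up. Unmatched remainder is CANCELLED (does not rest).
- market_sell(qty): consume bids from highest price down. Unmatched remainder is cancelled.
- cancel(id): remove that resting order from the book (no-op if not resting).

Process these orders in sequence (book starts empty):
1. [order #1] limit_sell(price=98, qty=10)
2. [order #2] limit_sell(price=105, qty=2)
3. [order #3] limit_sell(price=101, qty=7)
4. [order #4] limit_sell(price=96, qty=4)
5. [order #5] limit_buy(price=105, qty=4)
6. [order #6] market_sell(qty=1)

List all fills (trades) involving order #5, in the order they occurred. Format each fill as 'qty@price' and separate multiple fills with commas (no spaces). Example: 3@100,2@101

After op 1 [order #1] limit_sell(price=98, qty=10): fills=none; bids=[-] asks=[#1:10@98]
After op 2 [order #2] limit_sell(price=105, qty=2): fills=none; bids=[-] asks=[#1:10@98 #2:2@105]
After op 3 [order #3] limit_sell(price=101, qty=7): fills=none; bids=[-] asks=[#1:10@98 #3:7@101 #2:2@105]
After op 4 [order #4] limit_sell(price=96, qty=4): fills=none; bids=[-] asks=[#4:4@96 #1:10@98 #3:7@101 #2:2@105]
After op 5 [order #5] limit_buy(price=105, qty=4): fills=#5x#4:4@96; bids=[-] asks=[#1:10@98 #3:7@101 #2:2@105]
After op 6 [order #6] market_sell(qty=1): fills=none; bids=[-] asks=[#1:10@98 #3:7@101 #2:2@105]

Answer: 4@96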